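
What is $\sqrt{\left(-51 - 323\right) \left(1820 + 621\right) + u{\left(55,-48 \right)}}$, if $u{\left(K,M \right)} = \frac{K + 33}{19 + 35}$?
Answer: $\frac{i \sqrt{73947522}}{9} \approx 955.47 i$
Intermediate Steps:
$u{\left(K,M \right)} = \frac{11}{18} + \frac{K}{54}$ ($u{\left(K,M \right)} = \frac{33 + K}{54} = \left(33 + K\right) \frac{1}{54} = \frac{11}{18} + \frac{K}{54}$)
$\sqrt{\left(-51 - 323\right) \left(1820 + 621\right) + u{\left(55,-48 \right)}} = \sqrt{\left(-51 - 323\right) \left(1820 + 621\right) + \left(\frac{11}{18} + \frac{1}{54} \cdot 55\right)} = \sqrt{\left(-374\right) 2441 + \left(\frac{11}{18} + \frac{55}{54}\right)} = \sqrt{-912934 + \frac{44}{27}} = \sqrt{- \frac{24649174}{27}} = \frac{i \sqrt{73947522}}{9}$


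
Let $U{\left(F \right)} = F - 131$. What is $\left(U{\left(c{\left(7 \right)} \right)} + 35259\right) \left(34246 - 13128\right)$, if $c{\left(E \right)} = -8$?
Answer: $741664160$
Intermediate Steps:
$U{\left(F \right)} = -131 + F$
$\left(U{\left(c{\left(7 \right)} \right)} + 35259\right) \left(34246 - 13128\right) = \left(\left(-131 - 8\right) + 35259\right) \left(34246 - 13128\right) = \left(-139 + 35259\right) 21118 = 35120 \cdot 21118 = 741664160$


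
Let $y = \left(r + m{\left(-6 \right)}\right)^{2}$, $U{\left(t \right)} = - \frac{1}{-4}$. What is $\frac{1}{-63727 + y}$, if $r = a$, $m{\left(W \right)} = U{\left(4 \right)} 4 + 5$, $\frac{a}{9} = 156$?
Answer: $\frac{1}{1924373} \approx 5.1965 \cdot 10^{-7}$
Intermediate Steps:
$U{\left(t \right)} = \frac{1}{4}$ ($U{\left(t \right)} = \left(-1\right) \left(- \frac{1}{4}\right) = \frac{1}{4}$)
$a = 1404$ ($a = 9 \cdot 156 = 1404$)
$m{\left(W \right)} = 6$ ($m{\left(W \right)} = \frac{1}{4} \cdot 4 + 5 = 1 + 5 = 6$)
$r = 1404$
$y = 1988100$ ($y = \left(1404 + 6\right)^{2} = 1410^{2} = 1988100$)
$\frac{1}{-63727 + y} = \frac{1}{-63727 + 1988100} = \frac{1}{1924373}$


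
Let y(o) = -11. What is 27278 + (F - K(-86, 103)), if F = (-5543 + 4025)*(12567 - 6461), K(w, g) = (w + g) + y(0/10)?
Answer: -9241636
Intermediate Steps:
K(w, g) = -11 + g + w (K(w, g) = (w + g) - 11 = (g + w) - 11 = -11 + g + w)
F = -9268908 (F = -1518*6106 = -9268908)
27278 + (F - K(-86, 103)) = 27278 + (-9268908 - (-11 + 103 - 86)) = 27278 + (-9268908 - 1*6) = 27278 + (-9268908 - 6) = 27278 - 9268914 = -9241636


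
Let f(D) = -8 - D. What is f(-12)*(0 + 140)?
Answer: 560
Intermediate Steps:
f(-12)*(0 + 140) = (-8 - 1*(-12))*(0 + 140) = (-8 + 12)*140 = 4*140 = 560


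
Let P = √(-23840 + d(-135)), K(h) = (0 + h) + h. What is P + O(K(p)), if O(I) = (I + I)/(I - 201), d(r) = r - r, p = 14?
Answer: -56/173 + 4*I*√1490 ≈ -0.3237 + 154.4*I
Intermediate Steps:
d(r) = 0
K(h) = 2*h (K(h) = h + h = 2*h)
O(I) = 2*I/(-201 + I) (O(I) = (2*I)/(-201 + I) = 2*I/(-201 + I))
P = 4*I*√1490 (P = √(-23840 + 0) = √(-23840) = 4*I*√1490 ≈ 154.4*I)
P + O(K(p)) = 4*I*√1490 + 2*(2*14)/(-201 + 2*14) = 4*I*√1490 + 2*28/(-201 + 28) = 4*I*√1490 + 2*28/(-173) = 4*I*√1490 + 2*28*(-1/173) = 4*I*√1490 - 56/173 = -56/173 + 4*I*√1490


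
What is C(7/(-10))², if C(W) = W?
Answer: 49/100 ≈ 0.49000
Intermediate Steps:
C(7/(-10))² = (7/(-10))² = (7*(-⅒))² = (-7/10)² = 49/100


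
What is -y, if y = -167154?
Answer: 167154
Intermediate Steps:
-y = -1*(-167154) = 167154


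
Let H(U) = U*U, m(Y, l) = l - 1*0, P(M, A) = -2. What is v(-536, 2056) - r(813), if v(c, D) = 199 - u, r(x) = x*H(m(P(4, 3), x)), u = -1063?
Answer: -537366535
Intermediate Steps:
m(Y, l) = l (m(Y, l) = l + 0 = l)
H(U) = U²
r(x) = x³ (r(x) = x*x² = x³)
v(c, D) = 1262 (v(c, D) = 199 - 1*(-1063) = 199 + 1063 = 1262)
v(-536, 2056) - r(813) = 1262 - 1*813³ = 1262 - 1*537367797 = 1262 - 537367797 = -537366535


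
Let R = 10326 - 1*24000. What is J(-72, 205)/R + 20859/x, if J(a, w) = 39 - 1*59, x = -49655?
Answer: -142116433/339491235 ≈ -0.41862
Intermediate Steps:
R = -13674 (R = 10326 - 24000 = -13674)
J(a, w) = -20 (J(a, w) = 39 - 59 = -20)
J(-72, 205)/R + 20859/x = -20/(-13674) + 20859/(-49655) = -20*(-1/13674) + 20859*(-1/49655) = 10/6837 - 20859/49655 = -142116433/339491235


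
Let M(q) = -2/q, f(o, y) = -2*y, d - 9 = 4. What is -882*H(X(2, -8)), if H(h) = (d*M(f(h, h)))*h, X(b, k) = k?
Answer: -11466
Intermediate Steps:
d = 13 (d = 9 + 4 = 13)
H(h) = 13 (H(h) = (13*(-2*(-1/(2*h))))*h = (13*(-(-1)/h))*h = (13/h)*h = 13)
-882*H(X(2, -8)) = -882*13 = -11466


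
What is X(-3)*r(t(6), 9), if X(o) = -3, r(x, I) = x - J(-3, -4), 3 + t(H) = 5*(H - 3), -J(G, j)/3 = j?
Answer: 0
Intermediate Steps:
J(G, j) = -3*j
t(H) = -18 + 5*H (t(H) = -3 + 5*(H - 3) = -3 + 5*(-3 + H) = -3 + (-15 + 5*H) = -18 + 5*H)
r(x, I) = -12 + x (r(x, I) = x - (-3)*(-4) = x - 1*12 = x - 12 = -12 + x)
X(-3)*r(t(6), 9) = -3*(-12 + (-18 + 5*6)) = -3*(-12 + (-18 + 30)) = -3*(-12 + 12) = -3*0 = 0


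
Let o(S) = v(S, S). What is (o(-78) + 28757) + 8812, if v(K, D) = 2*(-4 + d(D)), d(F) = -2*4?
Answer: 37545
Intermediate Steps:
d(F) = -8
v(K, D) = -24 (v(K, D) = 2*(-4 - 8) = 2*(-12) = -24)
o(S) = -24
(o(-78) + 28757) + 8812 = (-24 + 28757) + 8812 = 28733 + 8812 = 37545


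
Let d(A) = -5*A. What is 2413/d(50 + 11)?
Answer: -2413/305 ≈ -7.9115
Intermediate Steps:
2413/d(50 + 11) = 2413/((-5*(50 + 11))) = 2413/((-5*61)) = 2413/(-305) = 2413*(-1/305) = -2413/305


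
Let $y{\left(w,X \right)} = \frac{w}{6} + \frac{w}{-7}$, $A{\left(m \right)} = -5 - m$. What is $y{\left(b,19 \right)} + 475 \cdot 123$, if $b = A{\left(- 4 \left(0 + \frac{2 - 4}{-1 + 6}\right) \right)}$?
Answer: $\frac{4089739}{70} \approx 58425.0$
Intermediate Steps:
$b = - \frac{33}{5}$ ($b = -5 - - 4 \left(0 + \frac{2 - 4}{-1 + 6}\right) = -5 - - 4 \left(0 - \frac{2}{5}\right) = -5 - \left(-4\right) \left(- \frac{2}{5}\right) = -5 - \frac{8}{5} = - \frac{33}{5} \approx -6.6$)
$y{\left(w,X \right)} = \frac{w}{42}$ ($y{\left(w,X \right)} = w \frac{1}{6} + w \left(- \frac{1}{7}\right) = \frac{w}{6} - \frac{w}{7} = \frac{w}{42}$)
$y{\left(b,19 \right)} + 475 \cdot 123 = \frac{1}{42} \left(- \frac{33}{5}\right) + 475 \cdot 123 = - \frac{11}{70} + 58425 = \frac{4089739}{70}$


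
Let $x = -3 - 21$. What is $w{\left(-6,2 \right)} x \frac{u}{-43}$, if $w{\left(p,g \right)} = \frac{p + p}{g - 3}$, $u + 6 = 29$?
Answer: $\frac{6624}{43} \approx 154.05$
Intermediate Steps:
$u = 23$ ($u = -6 + 29 = 23$)
$w{\left(p,g \right)} = \frac{2 p}{-3 + g}$
$x = -24$ ($x = -3 - 21 = -24$)
$w{\left(-6,2 \right)} x \frac{u}{-43} = 2 \left(-6\right) \frac{1}{-3 + 2} \left(-24\right) \frac{23}{-43} = 2 \left(-6\right) \frac{1}{-1} \left(-24\right) 23 \left(- \frac{1}{43}\right) = 2 \left(-6\right) \left(-1\right) \left(-24\right) \left(- \frac{23}{43}\right) = 12 \left(-24\right) \left(- \frac{23}{43}\right) = \left(-288\right) \left(- \frac{23}{43}\right) = \frac{6624}{43}$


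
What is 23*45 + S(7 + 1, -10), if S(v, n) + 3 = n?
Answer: 1022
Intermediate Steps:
S(v, n) = -3 + n
23*45 + S(7 + 1, -10) = 23*45 + (-3 - 10) = 1035 - 13 = 1022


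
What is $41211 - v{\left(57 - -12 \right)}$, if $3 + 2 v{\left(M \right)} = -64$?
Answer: $\frac{82489}{2} \approx 41245.0$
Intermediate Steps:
$v{\left(M \right)} = - \frac{67}{2}$ ($v{\left(M \right)} = - \frac{3}{2} + \frac{1}{2} \left(-64\right) = - \frac{3}{2} - 32 = - \frac{67}{2}$)
$41211 - v{\left(57 - -12 \right)} = 41211 - - \frac{67}{2} = 41211 + \frac{67}{2} = \frac{82489}{2}$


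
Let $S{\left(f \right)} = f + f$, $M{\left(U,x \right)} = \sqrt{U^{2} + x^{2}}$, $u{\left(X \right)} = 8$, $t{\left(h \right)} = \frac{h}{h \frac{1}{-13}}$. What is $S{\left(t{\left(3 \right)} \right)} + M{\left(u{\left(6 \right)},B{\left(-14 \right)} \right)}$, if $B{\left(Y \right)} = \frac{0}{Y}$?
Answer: $-18$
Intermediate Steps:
$t{\left(h \right)} = -13$ ($t{\left(h \right)} = \frac{h}{h \left(- \frac{1}{13}\right)} = \frac{h}{\left(- \frac{1}{13}\right) h} = h \left(- \frac{13}{h}\right) = -13$)
$B{\left(Y \right)} = 0$
$S{\left(f \right)} = 2 f$
$S{\left(t{\left(3 \right)} \right)} + M{\left(u{\left(6 \right)},B{\left(-14 \right)} \right)} = 2 \left(-13\right) + \sqrt{8^{2} + 0^{2}} = -26 + \sqrt{64 + 0} = -26 + \sqrt{64} = -26 + 8 = -18$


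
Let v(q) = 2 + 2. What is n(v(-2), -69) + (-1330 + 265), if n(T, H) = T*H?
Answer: -1341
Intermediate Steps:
v(q) = 4
n(T, H) = H*T
n(v(-2), -69) + (-1330 + 265) = -69*4 + (-1330 + 265) = -276 - 1065 = -1341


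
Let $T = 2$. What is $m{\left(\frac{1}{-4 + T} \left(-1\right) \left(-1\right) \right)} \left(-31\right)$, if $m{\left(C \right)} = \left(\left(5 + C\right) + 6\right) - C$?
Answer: $-341$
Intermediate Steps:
$m{\left(C \right)} = 11$ ($m{\left(C \right)} = \left(11 + C\right) - C = 11$)
$m{\left(\frac{1}{-4 + T} \left(-1\right) \left(-1\right) \right)} \left(-31\right) = 11 \left(-31\right) = -341$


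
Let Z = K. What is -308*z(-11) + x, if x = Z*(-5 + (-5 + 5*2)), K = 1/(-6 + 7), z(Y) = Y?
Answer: 3388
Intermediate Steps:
K = 1 (K = 1/1 = 1)
Z = 1
x = 0 (x = 1*(-5 + (-5 + 5*2)) = 1*(-5 + (-5 + 10)) = 1*(-5 + 5) = 1*0 = 0)
-308*z(-11) + x = -308*(-11) + 0 = 3388 + 0 = 3388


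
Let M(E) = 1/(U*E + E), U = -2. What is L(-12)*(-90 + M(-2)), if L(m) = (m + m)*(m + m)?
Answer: -51552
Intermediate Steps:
M(E) = -1/E (M(E) = 1/(-2*E + E) = 1/(-E) = -1/E)
L(m) = 4*m**2 (L(m) = (2*m)*(2*m) = 4*m**2)
L(-12)*(-90 + M(-2)) = (4*(-12)**2)*(-90 - 1/(-2)) = (4*144)*(-90 - 1*(-1/2)) = 576*(-90 + 1/2) = 576*(-179/2) = -51552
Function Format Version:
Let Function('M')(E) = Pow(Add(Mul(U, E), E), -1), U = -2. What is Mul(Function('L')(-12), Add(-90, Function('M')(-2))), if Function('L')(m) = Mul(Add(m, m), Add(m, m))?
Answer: -51552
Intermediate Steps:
Function('M')(E) = Mul(-1, Pow(E, -1)) (Function('M')(E) = Pow(Add(Mul(-2, E), E), -1) = Pow(Mul(-1, E), -1) = Mul(-1, Pow(E, -1)))
Function('L')(m) = Mul(4, Pow(m, 2)) (Function('L')(m) = Mul(Mul(2, m), Mul(2, m)) = Mul(4, Pow(m, 2)))
Mul(Function('L')(-12), Add(-90, Function('M')(-2))) = Mul(Mul(4, Pow(-12, 2)), Add(-90, Mul(-1, Pow(-2, -1)))) = Mul(Mul(4, 144), Add(-90, Mul(-1, Rational(-1, 2)))) = Mul(576, Add(-90, Rational(1, 2))) = Mul(576, Rational(-179, 2)) = -51552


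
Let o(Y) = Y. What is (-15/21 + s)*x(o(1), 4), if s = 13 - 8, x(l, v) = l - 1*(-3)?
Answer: 120/7 ≈ 17.143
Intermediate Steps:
x(l, v) = 3 + l (x(l, v) = l + 3 = 3 + l)
s = 5
(-15/21 + s)*x(o(1), 4) = (-15/21 + 5)*(3 + 1) = (-15*1/21 + 5)*4 = (-5/7 + 5)*4 = (30/7)*4 = 120/7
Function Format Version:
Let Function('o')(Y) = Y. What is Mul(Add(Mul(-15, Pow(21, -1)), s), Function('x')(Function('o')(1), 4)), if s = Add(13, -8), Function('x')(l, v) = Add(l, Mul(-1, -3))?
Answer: Rational(120, 7) ≈ 17.143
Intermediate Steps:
Function('x')(l, v) = Add(3, l) (Function('x')(l, v) = Add(l, 3) = Add(3, l))
s = 5
Mul(Add(Mul(-15, Pow(21, -1)), s), Function('x')(Function('o')(1), 4)) = Mul(Add(Mul(-15, Pow(21, -1)), 5), Add(3, 1)) = Mul(Add(Mul(-15, Rational(1, 21)), 5), 4) = Mul(Add(Rational(-5, 7), 5), 4) = Mul(Rational(30, 7), 4) = Rational(120, 7)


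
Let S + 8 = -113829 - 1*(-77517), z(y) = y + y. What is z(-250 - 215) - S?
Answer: 35390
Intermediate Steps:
z(y) = 2*y
S = -36320 (S = -8 + (-113829 - 1*(-77517)) = -8 + (-113829 + 77517) = -8 - 36312 = -36320)
z(-250 - 215) - S = 2*(-250 - 215) - 1*(-36320) = 2*(-465) + 36320 = -930 + 36320 = 35390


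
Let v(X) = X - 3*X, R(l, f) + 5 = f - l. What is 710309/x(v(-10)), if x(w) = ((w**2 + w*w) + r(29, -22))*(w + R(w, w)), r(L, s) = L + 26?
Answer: 710309/12825 ≈ 55.385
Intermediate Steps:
R(l, f) = -5 + f - l (R(l, f) = -5 + (f - l) = -5 + f - l)
r(L, s) = 26 + L
v(X) = -2*X
x(w) = (-5 + w)*(55 + 2*w**2) (x(w) = ((w**2 + w*w) + (26 + 29))*(w + (-5 + w - w)) = ((w**2 + w**2) + 55)*(w - 5) = (2*w**2 + 55)*(-5 + w) = (55 + 2*w**2)*(-5 + w) = (-5 + w)*(55 + 2*w**2))
710309/x(v(-10)) = 710309/(-275 - 10*(-2*(-10))**2 + 2*(-2*(-10))**3 + 55*(-2*(-10))) = 710309/(-275 - 10*20**2 + 2*20**3 + 55*20) = 710309/(-275 - 10*400 + 2*8000 + 1100) = 710309/(-275 - 4000 + 16000 + 1100) = 710309/12825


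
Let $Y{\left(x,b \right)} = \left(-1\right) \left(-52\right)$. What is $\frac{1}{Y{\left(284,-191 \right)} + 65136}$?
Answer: $\frac{1}{65188} \approx 1.534 \cdot 10^{-5}$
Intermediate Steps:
$Y{\left(x,b \right)} = 52$
$\frac{1}{Y{\left(284,-191 \right)} + 65136} = \frac{1}{52 + 65136} = \frac{1}{65188}$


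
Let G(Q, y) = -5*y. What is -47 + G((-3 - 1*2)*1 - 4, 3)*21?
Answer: -362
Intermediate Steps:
-47 + G((-3 - 1*2)*1 - 4, 3)*21 = -47 - 5*3*21 = -47 - 15*21 = -47 - 315 = -362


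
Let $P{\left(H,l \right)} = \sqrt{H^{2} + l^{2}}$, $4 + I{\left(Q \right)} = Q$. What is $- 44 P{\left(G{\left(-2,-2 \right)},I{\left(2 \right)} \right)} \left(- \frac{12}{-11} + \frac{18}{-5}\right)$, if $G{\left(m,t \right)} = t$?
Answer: $\frac{1104 \sqrt{2}}{5} \approx 312.26$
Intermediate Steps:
$I{\left(Q \right)} = -4 + Q$
$- 44 P{\left(G{\left(-2,-2 \right)},I{\left(2 \right)} \right)} \left(- \frac{12}{-11} + \frac{18}{-5}\right) = - 44 \sqrt{\left(-2\right)^{2} + \left(-4 + 2\right)^{2}} \left(- \frac{12}{-11} + \frac{18}{-5}\right) = - 44 \sqrt{4 + \left(-2\right)^{2}} \left(\left(-12\right) \left(- \frac{1}{11}\right) + 18 \left(- \frac{1}{5}\right)\right) = - 44 \sqrt{4 + 4} \left(\frac{12}{11} - \frac{18}{5}\right) = - 44 \sqrt{8} \left(- \frac{138}{55}\right) = - 44 \cdot 2 \sqrt{2} \left(- \frac{138}{55}\right) = - 88 \sqrt{2} \left(- \frac{138}{55}\right) = \frac{1104 \sqrt{2}}{5}$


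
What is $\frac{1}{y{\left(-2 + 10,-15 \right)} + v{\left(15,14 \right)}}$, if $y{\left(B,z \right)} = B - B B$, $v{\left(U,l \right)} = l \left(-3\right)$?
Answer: $- \frac{1}{98} \approx -0.010204$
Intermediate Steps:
$v{\left(U,l \right)} = - 3 l$
$y{\left(B,z \right)} = B - B^{2}$
$\frac{1}{y{\left(-2 + 10,-15 \right)} + v{\left(15,14 \right)}} = \frac{1}{\left(-2 + 10\right) \left(1 - \left(-2 + 10\right)\right) - 42} = \frac{1}{8 \left(1 - 8\right) - 42} = \frac{1}{8 \left(-7\right) - 42} = \frac{1}{-56 - 42} = \frac{1}{-98} = - \frac{1}{98}$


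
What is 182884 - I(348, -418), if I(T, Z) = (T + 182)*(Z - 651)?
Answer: 749454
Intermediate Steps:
I(T, Z) = (-651 + Z)*(182 + T) (I(T, Z) = (182 + T)*(-651 + Z) = (-651 + Z)*(182 + T))
182884 - I(348, -418) = 182884 - (-118482 - 651*348 + 182*(-418) + 348*(-418)) = 182884 - (-118482 - 226548 - 76076 - 145464) = 182884 - 1*(-566570) = 182884 + 566570 = 749454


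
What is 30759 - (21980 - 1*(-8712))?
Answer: 67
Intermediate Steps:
30759 - (21980 - 1*(-8712)) = 30759 - (21980 + 8712) = 30759 - 1*30692 = 30759 - 30692 = 67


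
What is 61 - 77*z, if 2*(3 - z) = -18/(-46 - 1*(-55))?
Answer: -247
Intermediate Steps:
z = 4 (z = 3 - (-9)/(-46 - 1*(-55)) = 3 - (-9)/(-46 + 55) = 3 - (-9)/9 = 3 - ½*(-2) = 3 + 1 = 4)
61 - 77*z = 61 - 77*4 = 61 - 308 = -247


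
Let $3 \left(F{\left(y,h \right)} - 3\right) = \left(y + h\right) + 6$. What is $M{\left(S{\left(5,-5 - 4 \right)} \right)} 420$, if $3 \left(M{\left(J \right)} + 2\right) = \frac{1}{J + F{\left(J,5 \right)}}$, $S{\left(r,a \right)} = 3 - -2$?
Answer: $- \frac{1659}{2} \approx -829.5$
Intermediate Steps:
$F{\left(y,h \right)} = 5 + \frac{h}{3} + \frac{y}{3}$ ($F{\left(y,h \right)} = 3 + \frac{\left(y + h\right) + 6}{3} = 3 + \frac{\left(h + y\right) + 6}{3} = 3 + \frac{6 + h + y}{3} = 3 + \left(2 + \frac{h}{3} + \frac{y}{3}\right) = 5 + \frac{h}{3} + \frac{y}{3}$)
$S{\left(r,a \right)} = 5$ ($S{\left(r,a \right)} = 3 + 2 = 5$)
$M{\left(J \right)} = -2 + \frac{1}{3 \left(\frac{20}{3} + \frac{4 J}{3}\right)}$ ($M{\left(J \right)} = -2 + \frac{1}{3 \left(J + \left(5 + \frac{1}{3} \cdot 5 + \frac{J}{3}\right)\right)} = -2 + \frac{1}{3 \left(J + \left(5 + \frac{5}{3} + \frac{J}{3}\right)\right)} = -2 + \frac{1}{3 \left(J + \left(\frac{20}{3} + \frac{J}{3}\right)\right)} = -2 + \frac{1}{3 \left(\frac{20}{3} + \frac{4 J}{3}\right)}$)
$M{\left(S{\left(5,-5 - 4 \right)} \right)} 420 = \frac{-39 - 40}{4 \left(5 + 5\right)} 420 = \frac{-39 - 40}{4 \cdot 10} \cdot 420 = \frac{1}{4} \cdot \frac{1}{10} \left(-79\right) 420 = \left(- \frac{79}{40}\right) 420 = - \frac{1659}{2}$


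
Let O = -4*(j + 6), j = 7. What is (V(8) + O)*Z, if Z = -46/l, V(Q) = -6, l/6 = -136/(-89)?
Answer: 59363/204 ≈ 291.00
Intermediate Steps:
l = 816/89 (l = 6*(-136/(-89)) = 6*(-136*(-1/89)) = 6*(136/89) = 816/89 ≈ 9.1685)
Z = -2047/408 (Z = -46/816/89 = -46*89/816 = -2047/408 ≈ -5.0172)
O = -52 (O = -4*(7 + 6) = -4*13 = -52)
(V(8) + O)*Z = (-6 - 52)*(-2047/408) = -58*(-2047/408) = 59363/204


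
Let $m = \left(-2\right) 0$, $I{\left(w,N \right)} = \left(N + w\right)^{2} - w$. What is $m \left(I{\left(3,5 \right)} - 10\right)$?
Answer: $0$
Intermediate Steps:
$m = 0$
$m \left(I{\left(3,5 \right)} - 10\right) = 0 \left(\left(\left(5 + 3\right)^{2} - 3\right) - 10\right) = 0 \left(\left(8^{2} - 3\right) - 10\right) = 0 \left(\left(64 - 3\right) - 10\right) = 0 \left(61 - 10\right) = 0 \cdot 51 = 0$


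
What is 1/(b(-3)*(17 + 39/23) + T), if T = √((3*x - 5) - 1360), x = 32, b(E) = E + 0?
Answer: -9890/778467 - 529*I*√141/778467 ≈ -0.012704 - 0.0080691*I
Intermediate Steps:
b(E) = E
T = 3*I*√141 (T = √((3*32 - 5) - 1360) = √((96 - 5) - 1360) = √(91 - 1360) = √(-1269) = 3*I*√141 ≈ 35.623*I)
1/(b(-3)*(17 + 39/23) + T) = 1/(-3*(17 + 39/23) + 3*I*√141) = 1/(-3*430/23 + 3*I*√141) = 1/(-1290/23 + 3*I*√141)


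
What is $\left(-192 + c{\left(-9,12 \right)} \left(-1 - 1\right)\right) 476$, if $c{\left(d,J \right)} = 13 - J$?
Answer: $-92344$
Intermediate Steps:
$\left(-192 + c{\left(-9,12 \right)} \left(-1 - 1\right)\right) 476 = \left(-192 + \left(13 - 12\right) \left(-1 - 1\right)\right) 476 = \left(-192 + 1 \left(-2\right)\right) 476 = \left(-192 - 2\right) 476 = \left(-194\right) 476 = -92344$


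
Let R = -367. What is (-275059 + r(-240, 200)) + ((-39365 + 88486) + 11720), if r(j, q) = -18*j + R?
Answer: -210265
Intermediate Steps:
r(j, q) = -367 - 18*j (r(j, q) = -18*j - 367 = -367 - 18*j)
(-275059 + r(-240, 200)) + ((-39365 + 88486) + 11720) = (-275059 + (-367 - 18*(-240))) + ((-39365 + 88486) + 11720) = (-275059 + (-367 + 4320)) + (49121 + 11720) = (-275059 + 3953) + 60841 = -271106 + 60841 = -210265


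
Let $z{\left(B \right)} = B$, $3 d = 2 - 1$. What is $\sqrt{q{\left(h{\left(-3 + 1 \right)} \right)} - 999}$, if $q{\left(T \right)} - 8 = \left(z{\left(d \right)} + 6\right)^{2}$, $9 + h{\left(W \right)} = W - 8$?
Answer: $\frac{i \sqrt{8558}}{3} \approx 30.836 i$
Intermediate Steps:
$d = \frac{1}{3}$ ($d = \frac{2 - 1}{3} = \frac{1}{3} \cdot 1 = \frac{1}{3} \approx 0.33333$)
$h{\left(W \right)} = -17 + W$ ($h{\left(W \right)} = -9 + \left(W - 8\right) = -9 + \left(-8 + W\right) = -17 + W$)
$q{\left(T \right)} = \frac{433}{9}$ ($q{\left(T \right)} = 8 + \left(\frac{1}{3} + 6\right)^{2} = 8 + \left(\frac{19}{3}\right)^{2} = 8 + \frac{361}{9} = \frac{433}{9}$)
$\sqrt{q{\left(h{\left(-3 + 1 \right)} \right)} - 999} = \sqrt{\frac{433}{9} - 999} = \sqrt{- \frac{8558}{9}} = \frac{i \sqrt{8558}}{3}$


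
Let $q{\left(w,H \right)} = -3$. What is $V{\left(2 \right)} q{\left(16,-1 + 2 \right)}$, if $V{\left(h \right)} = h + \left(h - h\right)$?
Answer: $-6$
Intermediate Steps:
$V{\left(h \right)} = h$ ($V{\left(h \right)} = h + 0 = h$)
$V{\left(2 \right)} q{\left(16,-1 + 2 \right)} = 2 \left(-3\right) = -6$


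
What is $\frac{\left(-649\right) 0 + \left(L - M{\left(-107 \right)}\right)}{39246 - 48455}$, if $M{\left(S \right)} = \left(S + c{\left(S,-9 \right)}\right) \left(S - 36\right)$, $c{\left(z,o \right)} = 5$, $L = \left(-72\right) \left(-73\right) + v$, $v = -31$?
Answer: $\frac{9361}{9209} \approx 1.0165$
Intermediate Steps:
$L = 5225$ ($L = \left(-72\right) \left(-73\right) - 31 = 5256 - 31 = 5225$)
$M{\left(S \right)} = \left(-36 + S\right) \left(5 + S\right)$ ($M{\left(S \right)} = \left(S + 5\right) \left(S - 36\right) = \left(5 + S\right) \left(-36 + S\right) = \left(-36 + S\right) \left(5 + S\right)$)
$\frac{\left(-649\right) 0 + \left(L - M{\left(-107 \right)}\right)}{39246 - 48455} = \frac{\left(-649\right) 0 + \left(5225 - \left(-180 + \left(-107\right)^{2} - -3317\right)\right)}{39246 - 48455} = \frac{0 + \left(5225 - \left(-180 + 11449 + 3317\right)\right)}{-9209} = \left(0 + \left(5225 - 14586\right)\right) \left(- \frac{1}{9209}\right) = \left(0 - 9361\right) \left(- \frac{1}{9209}\right) = \left(-9361\right) \left(- \frac{1}{9209}\right) = \frac{9361}{9209}$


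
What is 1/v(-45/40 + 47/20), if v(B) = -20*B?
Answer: -2/49 ≈ -0.040816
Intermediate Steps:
1/v(-45/40 + 47/20) = 1/(-20*(-45/40 + 47/20)) = 1/(-20*(-45*1/40 + 47*(1/20))) = 1/(-20*(-9/8 + 47/20)) = 1/(-20*49/40) = 1/(-49/2) = -2/49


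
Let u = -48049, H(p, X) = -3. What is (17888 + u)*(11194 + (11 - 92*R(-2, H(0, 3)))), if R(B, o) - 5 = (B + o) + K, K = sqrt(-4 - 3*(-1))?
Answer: -337954005 + 2774812*I ≈ -3.3795e+8 + 2.7748e+6*I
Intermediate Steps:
K = I (K = sqrt(-4 + 3) = sqrt(-1) = I ≈ 1.0*I)
R(B, o) = 5 + I + B + o (R(B, o) = 5 + ((B + o) + I) = 5 + (I + B + o) = 5 + I + B + o)
(17888 + u)*(11194 + (11 - 92*R(-2, H(0, 3)))) = (17888 - 48049)*(11194 + (11 - 92*(5 + I - 2 - 3))) = -30161*(11194 + (11 - 92*I)) = -30161*(11205 - 92*I) = -337954005 + 2774812*I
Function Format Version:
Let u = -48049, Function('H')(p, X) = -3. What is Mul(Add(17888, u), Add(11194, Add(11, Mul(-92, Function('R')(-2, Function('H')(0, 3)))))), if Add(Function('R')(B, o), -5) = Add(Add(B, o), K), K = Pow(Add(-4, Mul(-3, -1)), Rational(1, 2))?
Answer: Add(-337954005, Mul(2774812, I)) ≈ Add(-3.3795e+8, Mul(2.7748e+6, I))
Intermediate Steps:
K = I (K = Pow(Add(-4, 3), Rational(1, 2)) = Pow(-1, Rational(1, 2)) = I ≈ Mul(1.0000, I))
Function('R')(B, o) = Add(5, I, B, o) (Function('R')(B, o) = Add(5, Add(Add(B, o), I)) = Add(5, Add(I, B, o)) = Add(5, I, B, o))
Mul(Add(17888, u), Add(11194, Add(11, Mul(-92, Function('R')(-2, Function('H')(0, 3)))))) = Mul(Add(17888, -48049), Add(11194, Add(11, Mul(-92, Add(5, I, -2, -3))))) = Mul(-30161, Add(11194, Add(11, Mul(-92, I)))) = Mul(-30161, Add(11205, Mul(-92, I))) = Add(-337954005, Mul(2774812, I))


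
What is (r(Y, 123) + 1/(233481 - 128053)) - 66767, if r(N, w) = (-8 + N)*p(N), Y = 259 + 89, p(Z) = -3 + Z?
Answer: 5327593125/105428 ≈ 50533.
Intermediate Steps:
Y = 348
r(N, w) = (-8 + N)*(-3 + N)
(r(Y, 123) + 1/(233481 - 128053)) - 66767 = ((-8 + 348)*(-3 + 348) + 1/(233481 - 128053)) - 66767 = (340*345 + 1/105428) - 66767 = (117300 + 1/105428) - 66767 = 12366704401/105428 - 66767 = 5327593125/105428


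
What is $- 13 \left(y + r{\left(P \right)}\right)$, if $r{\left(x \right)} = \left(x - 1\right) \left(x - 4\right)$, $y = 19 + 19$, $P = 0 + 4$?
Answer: $-494$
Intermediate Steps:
$P = 4$
$y = 38$
$r{\left(x \right)} = \left(-1 + x\right) \left(-4 + x\right)$
$- 13 \left(y + r{\left(P \right)}\right) = - 13 \left(38 + \left(4 + 4^{2} - 20\right)\right) = - 13 \left(38 + \left(4 + 16 - 20\right)\right) = - 13 \left(38 + 0\right) = \left(-13\right) 38 = -494$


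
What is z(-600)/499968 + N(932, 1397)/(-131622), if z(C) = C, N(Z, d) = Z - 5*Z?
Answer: 12395191/456991584 ≈ 0.027123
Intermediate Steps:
N(Z, d) = -4*Z (N(Z, d) = Z - 5*Z = -4*Z)
z(-600)/499968 + N(932, 1397)/(-131622) = -600/499968 - 4*932/(-131622) = -600*1/499968 - 3728*(-1/131622) = -25/20832 + 1864/65811 = 12395191/456991584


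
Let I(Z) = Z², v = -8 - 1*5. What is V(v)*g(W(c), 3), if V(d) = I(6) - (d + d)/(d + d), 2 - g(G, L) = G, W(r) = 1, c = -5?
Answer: 35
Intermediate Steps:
v = -13 (v = -8 - 5 = -13)
g(G, L) = 2 - G
V(d) = 35 (V(d) = 6² - (d + d)/(d + d) = 36 - 2*d/(2*d) = 36 - 2*d*1/(2*d) = 36 - 1*1 = 36 - 1 = 35)
V(v)*g(W(c), 3) = 35*(2 - 1*1) = 35*(2 - 1) = 35*1 = 35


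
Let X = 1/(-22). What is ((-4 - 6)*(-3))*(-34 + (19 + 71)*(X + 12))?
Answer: 343830/11 ≈ 31257.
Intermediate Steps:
X = -1/22 ≈ -0.045455
((-4 - 6)*(-3))*(-34 + (19 + 71)*(X + 12)) = ((-4 - 6)*(-3))*(-34 + (19 + 71)*(-1/22 + 12)) = (-10*(-3))*(-34 + 90*(263/22)) = 30*(-34 + 11835/11) = 30*(11461/11) = 343830/11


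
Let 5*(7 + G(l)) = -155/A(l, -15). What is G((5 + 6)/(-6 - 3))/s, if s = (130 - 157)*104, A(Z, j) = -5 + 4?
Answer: -1/117 ≈ -0.0085470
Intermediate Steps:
A(Z, j) = -1
s = -2808 (s = -27*104 = -2808)
G(l) = 24 (G(l) = -7 + (-155/(-1))/5 = -7 + (-155*(-1))/5 = -7 + (⅕)*155 = -7 + 31 = 24)
G((5 + 6)/(-6 - 3))/s = 24/(-2808) = 24*(-1/2808) = -1/117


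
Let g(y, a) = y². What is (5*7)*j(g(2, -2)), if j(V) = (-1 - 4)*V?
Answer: -700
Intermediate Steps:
j(V) = -5*V
(5*7)*j(g(2, -2)) = (5*7)*(-5*2²) = 35*(-5*4) = 35*(-20) = -700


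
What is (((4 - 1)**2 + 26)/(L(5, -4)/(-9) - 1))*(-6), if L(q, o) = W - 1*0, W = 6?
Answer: 126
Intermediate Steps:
L(q, o) = 6 (L(q, o) = 6 - 1*0 = 6 + 0 = 6)
(((4 - 1)**2 + 26)/(L(5, -4)/(-9) - 1))*(-6) = (((4 - 1)**2 + 26)/(6/(-9) - 1))*(-6) = ((3**2 + 26)/(6*(-1/9) - 1))*(-6) = ((9 + 26)/(-2/3 - 1))*(-6) = (35/(-5/3))*(-6) = (35*(-3/5))*(-6) = -21*(-6) = 126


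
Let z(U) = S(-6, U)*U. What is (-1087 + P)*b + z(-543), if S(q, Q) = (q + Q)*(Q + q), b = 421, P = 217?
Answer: -164027013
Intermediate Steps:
S(q, Q) = (Q + q)**2 (S(q, Q) = (Q + q)*(Q + q) = (Q + q)**2)
z(U) = U*(-6 + U)**2 (z(U) = (U - 6)**2*U = (-6 + U)**2*U = U*(-6 + U)**2)
(-1087 + P)*b + z(-543) = (-1087 + 217)*421 - 543*(-6 - 543)**2 = -870*421 - 543*(-549)**2 = -366270 - 543*301401 = -366270 - 163660743 = -164027013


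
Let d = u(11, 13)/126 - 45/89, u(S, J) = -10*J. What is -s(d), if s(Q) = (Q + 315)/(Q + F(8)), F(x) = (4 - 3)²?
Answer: 1757585/3013 ≈ 583.33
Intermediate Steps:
F(x) = 1 (F(x) = 1² = 1)
d = -8620/5607 (d = -10*13/126 - 45/89 = -130*1/126 - 45*1/89 = -65/63 - 45/89 = -8620/5607 ≈ -1.5374)
s(Q) = (315 + Q)/(1 + Q) (s(Q) = (Q + 315)/(Q + 1) = (315 + Q)/(1 + Q))
-s(d) = -(315 - 8620/5607)/(1 - 8620/5607) = -1757585/((-3013/5607)*5607) = -(-5607)*1757585/(3013*5607) = -1*(-1757585/3013) = 1757585/3013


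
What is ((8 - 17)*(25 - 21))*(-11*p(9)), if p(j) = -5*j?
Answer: -17820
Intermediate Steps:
((8 - 17)*(25 - 21))*(-11*p(9)) = ((8 - 17)*(25 - 21))*(-(-55)*9) = (-9*4)*(-11*(-45)) = -36*495 = -17820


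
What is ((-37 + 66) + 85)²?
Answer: 12996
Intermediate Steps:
((-37 + 66) + 85)² = (29 + 85)² = 114² = 12996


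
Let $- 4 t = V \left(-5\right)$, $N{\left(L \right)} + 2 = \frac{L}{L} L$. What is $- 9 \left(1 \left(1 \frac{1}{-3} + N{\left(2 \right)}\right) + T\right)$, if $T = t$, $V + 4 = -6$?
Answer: $\frac{231}{2} \approx 115.5$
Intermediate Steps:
$V = -10$ ($V = -4 - 6 = -10$)
$N{\left(L \right)} = -2 + L$ ($N{\left(L \right)} = -2 + \frac{L}{L} L = -2 + 1 L = -2 + L$)
$t = - \frac{25}{2}$ ($t = - \frac{\left(-10\right) \left(-5\right)}{4} = \left(- \frac{1}{4}\right) 50 = - \frac{25}{2} \approx -12.5$)
$T = - \frac{25}{2} \approx -12.5$
$- 9 \left(1 \left(1 \frac{1}{-3} + N{\left(2 \right)}\right) + T\right) = - 9 \left(1 \left(1 \frac{1}{-3} + \left(-2 + 2\right)\right) - \frac{25}{2}\right) = - 9 \left(1 \left(1 \left(- \frac{1}{3}\right) + 0\right) - \frac{25}{2}\right) = - 9 \left(1 \left(- \frac{1}{3} + 0\right) - \frac{25}{2}\right) = - 9 \left(1 \left(- \frac{1}{3}\right) - \frac{25}{2}\right) = - 9 \left(- \frac{1}{3} - \frac{25}{2}\right) = \left(-9\right) \left(- \frac{77}{6}\right) = \frac{231}{2}$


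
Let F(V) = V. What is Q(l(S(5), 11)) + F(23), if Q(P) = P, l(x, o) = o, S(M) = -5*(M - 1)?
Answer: 34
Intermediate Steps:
S(M) = 5 - 5*M (S(M) = -5*(-1 + M) = 5 - 5*M)
Q(l(S(5), 11)) + F(23) = 11 + 23 = 34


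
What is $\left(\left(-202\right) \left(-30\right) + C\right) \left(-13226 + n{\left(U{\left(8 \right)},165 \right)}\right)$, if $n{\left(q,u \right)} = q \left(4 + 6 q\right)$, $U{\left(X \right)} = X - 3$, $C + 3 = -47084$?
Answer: $535648512$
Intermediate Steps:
$C = -47087$ ($C = -3 - 47084 = -47087$)
$U{\left(X \right)} = -3 + X$
$\left(\left(-202\right) \left(-30\right) + C\right) \left(-13226 + n{\left(U{\left(8 \right)},165 \right)}\right) = \left(\left(-202\right) \left(-30\right) - 47087\right) \left(-13226 + 2 \left(-3 + 8\right) \left(2 + 3 \left(-3 + 8\right)\right)\right) = \left(6060 - 47087\right) \left(-13226 + 2 \cdot 5 \left(2 + 3 \cdot 5\right)\right) = - 41027 \left(-13226 + 2 \cdot 5 \left(2 + 15\right)\right) = - 41027 \left(-13226 + 2 \cdot 5 \cdot 17\right) = - 41027 \left(-13226 + 170\right) = \left(-41027\right) \left(-13056\right) = 535648512$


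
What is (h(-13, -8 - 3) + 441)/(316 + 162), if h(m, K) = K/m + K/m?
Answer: 5755/6214 ≈ 0.92613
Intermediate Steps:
h(m, K) = 2*K/m
(h(-13, -8 - 3) + 441)/(316 + 162) = (2*(-8 - 3)/(-13) + 441)/(316 + 162) = (2*(-11)*(-1/13) + 441)/478 = (22/13 + 441)*(1/478) = (5755/13)*(1/478) = 5755/6214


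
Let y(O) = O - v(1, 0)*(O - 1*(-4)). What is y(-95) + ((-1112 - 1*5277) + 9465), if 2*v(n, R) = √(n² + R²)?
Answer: 6053/2 ≈ 3026.5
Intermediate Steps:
v(n, R) = √(R² + n²)/2 (v(n, R) = √(n² + R²)/2 = √(R² + n²)/2)
y(O) = -2 + O/2 (y(O) = O - √(0² + 1²)/2*(O - 1*(-4)) = O - √(0 + 1)/2*(O + 4) = O - √1/2*(4 + O) = O - (½)*1*(4 + O) = O - (4 + O)/2 = O - (2 + O/2) = O + (-2 - O/2) = -2 + O/2)
y(-95) + ((-1112 - 1*5277) + 9465) = (-2 + (½)*(-95)) + ((-1112 - 1*5277) + 9465) = (-2 - 95/2) + ((-1112 - 5277) + 9465) = -99/2 + (-6389 + 9465) = -99/2 + 3076 = 6053/2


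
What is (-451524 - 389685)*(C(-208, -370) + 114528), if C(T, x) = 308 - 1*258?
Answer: -96384044802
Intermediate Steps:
C(T, x) = 50 (C(T, x) = 308 - 258 = 50)
(-451524 - 389685)*(C(-208, -370) + 114528) = (-451524 - 389685)*(50 + 114528) = -841209*114578 = -96384044802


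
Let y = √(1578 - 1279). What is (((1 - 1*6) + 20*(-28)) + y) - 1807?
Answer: -2372 + √299 ≈ -2354.7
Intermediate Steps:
y = √299 ≈ 17.292
(((1 - 1*6) + 20*(-28)) + y) - 1807 = (((1 - 1*6) + 20*(-28)) + √299) - 1807 = (((1 - 6) - 560) + √299) - 1807 = ((-5 - 560) + √299) - 1807 = (-565 + √299) - 1807 = -2372 + √299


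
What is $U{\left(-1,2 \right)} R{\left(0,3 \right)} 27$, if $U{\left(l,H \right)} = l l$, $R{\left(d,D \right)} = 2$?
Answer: $54$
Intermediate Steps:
$U{\left(l,H \right)} = l^{2}$
$U{\left(-1,2 \right)} R{\left(0,3 \right)} 27 = \left(-1\right)^{2} \cdot 2 \cdot 27 = 1 \cdot 2 \cdot 27 = 2 \cdot 27 = 54$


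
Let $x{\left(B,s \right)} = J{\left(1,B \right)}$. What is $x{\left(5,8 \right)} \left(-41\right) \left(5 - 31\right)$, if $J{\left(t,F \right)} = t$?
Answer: $1066$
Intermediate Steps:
$x{\left(B,s \right)} = 1$
$x{\left(5,8 \right)} \left(-41\right) \left(5 - 31\right) = 1 \left(-41\right) \left(5 - 31\right) = - 41 \left(5 - 31\right) = \left(-41\right) \left(-26\right) = 1066$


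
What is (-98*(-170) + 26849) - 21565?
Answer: 21944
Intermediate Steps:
(-98*(-170) + 26849) - 21565 = (16660 + 26849) - 21565 = 43509 - 21565 = 21944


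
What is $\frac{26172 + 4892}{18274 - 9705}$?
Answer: $\frac{2824}{779} \approx 3.6252$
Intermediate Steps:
$\frac{26172 + 4892}{18274 - 9705} = \frac{31064}{8569} = 31064 \cdot \frac{1}{8569} = \frac{2824}{779}$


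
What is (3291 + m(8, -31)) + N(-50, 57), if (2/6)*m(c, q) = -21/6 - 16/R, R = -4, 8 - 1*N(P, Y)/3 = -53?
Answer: 6951/2 ≈ 3475.5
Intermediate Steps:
N(P, Y) = 183 (N(P, Y) = 24 - 3*(-53) = 24 + 159 = 183)
m(c, q) = 3/2 (m(c, q) = 3*(-21/6 - 16/(-4)) = 3*(-21*⅙ - 16*(-¼)) = 3*(-7/2 + 4) = 3*(½) = 3/2)
(3291 + m(8, -31)) + N(-50, 57) = (3291 + 3/2) + 183 = 6585/2 + 183 = 6951/2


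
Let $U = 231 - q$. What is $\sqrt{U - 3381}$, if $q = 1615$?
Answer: $i \sqrt{4765} \approx 69.029 i$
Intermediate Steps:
$U = -1384$ ($U = 231 - 1615 = -1384$)
$\sqrt{U - 3381} = \sqrt{-1384 - 3381} = \sqrt{-4765} = i \sqrt{4765}$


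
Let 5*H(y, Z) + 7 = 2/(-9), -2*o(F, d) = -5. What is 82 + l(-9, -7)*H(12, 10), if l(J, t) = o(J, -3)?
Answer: 1411/18 ≈ 78.389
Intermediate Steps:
o(F, d) = 5/2 (o(F, d) = -½*(-5) = 5/2)
l(J, t) = 5/2
H(y, Z) = -13/9 (H(y, Z) = -7/5 + (2/(-9))/5 = -7/5 + (2*(-⅑))/5 = -7/5 + (⅕)*(-2/9) = -7/5 - 2/45 = -13/9)
82 + l(-9, -7)*H(12, 10) = 82 + (5/2)*(-13/9) = 82 - 65/18 = 1411/18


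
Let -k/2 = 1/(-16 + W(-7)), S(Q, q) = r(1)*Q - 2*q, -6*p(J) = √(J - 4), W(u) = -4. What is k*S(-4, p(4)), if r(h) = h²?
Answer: -⅖ ≈ -0.40000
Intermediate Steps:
p(J) = -√(-4 + J)/6 (p(J) = -√(J - 4)/6 = -√(-4 + J)/6)
S(Q, q) = Q - 2*q (S(Q, q) = 1²*Q - 2*q = 1*Q - 2*q = Q - 2*q)
k = ⅒ (k = -2/(-16 - 4) = -2/(-20) = -2*(-1/20) = ⅒ ≈ 0.10000)
k*S(-4, p(4)) = (-4 - (-1)*√(-4 + 4)/3)/10 = (-4 - (-1)*√0/3)/10 = (-4 - (-1)*0/3)/10 = (-4 - 2*0)/10 = (-4 + 0)/10 = (⅒)*(-4) = -⅖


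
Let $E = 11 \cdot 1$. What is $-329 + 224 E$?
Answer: $2135$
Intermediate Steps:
$E = 11$
$-329 + 224 E = -329 + 224 \cdot 11 = -329 + 2464 = 2135$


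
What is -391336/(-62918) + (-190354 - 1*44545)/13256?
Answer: -4795912633/417020504 ≈ -11.500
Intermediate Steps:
-391336/(-62918) + (-190354 - 1*44545)/13256 = -391336*(-1/62918) + (-190354 - 44545)*(1/13256) = 195668/31459 - 234899*1/13256 = 195668/31459 - 234899/13256 = -4795912633/417020504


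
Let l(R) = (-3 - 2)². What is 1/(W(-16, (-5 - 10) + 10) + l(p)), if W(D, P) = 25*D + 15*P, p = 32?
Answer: -1/450 ≈ -0.0022222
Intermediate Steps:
W(D, P) = 15*P + 25*D
l(R) = 25 (l(R) = (-5)² = 25)
1/(W(-16, (-5 - 10) + 10) + l(p)) = 1/((15*((-5 - 10) + 10) + 25*(-16)) + 25) = 1/((15*(-15 + 10) - 400) + 25) = 1/((15*(-5) - 400) + 25) = 1/((-75 - 400) + 25) = 1/(-475 + 25) = 1/(-450) = -1/450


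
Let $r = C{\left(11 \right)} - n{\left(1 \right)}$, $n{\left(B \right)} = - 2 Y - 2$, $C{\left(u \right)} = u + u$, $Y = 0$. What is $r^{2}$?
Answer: $576$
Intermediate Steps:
$C{\left(u \right)} = 2 u$
$n{\left(B \right)} = -2$ ($n{\left(B \right)} = \left(-2\right) 0 - 2 = 0 - 2 = -2$)
$r = 24$ ($r = 2 \cdot 11 - -2 = 22 + 2 = 24$)
$r^{2} = 24^{2} = 576$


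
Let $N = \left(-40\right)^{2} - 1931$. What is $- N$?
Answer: $331$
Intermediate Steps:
$N = -331$ ($N = 1600 - 1931 = -331$)
$- N = \left(-1\right) \left(-331\right) = 331$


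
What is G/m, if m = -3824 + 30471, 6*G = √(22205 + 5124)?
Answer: √27329/159882 ≈ 0.0010340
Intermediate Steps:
G = √27329/6 (G = √(22205 + 5124)/6 = √27329/6 ≈ 27.552)
m = 26647
G/m = (√27329/6)/26647 = (√27329/6)*(1/26647) = √27329/159882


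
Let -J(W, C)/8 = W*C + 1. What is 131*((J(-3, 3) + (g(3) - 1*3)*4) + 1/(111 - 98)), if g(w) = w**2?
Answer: 149995/13 ≈ 11538.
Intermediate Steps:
J(W, C) = -8 - 8*C*W (J(W, C) = -8*(W*C + 1) = -8*(C*W + 1) = -8*(1 + C*W) = -8 - 8*C*W)
131*((J(-3, 3) + (g(3) - 1*3)*4) + 1/(111 - 98)) = 131*(((-8 - 8*3*(-3)) + (3**2 - 1*3)*4) + 1/(111 - 98)) = 131*(((-8 + 72) + (9 - 3)*4) + 1/13) = 131*((64 + 6*4) + 1/13) = 131*((64 + 24) + 1/13) = 131*(88 + 1/13) = 131*(1145/13) = 149995/13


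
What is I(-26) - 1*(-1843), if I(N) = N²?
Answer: 2519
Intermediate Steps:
I(-26) - 1*(-1843) = (-26)² - 1*(-1843) = 676 + 1843 = 2519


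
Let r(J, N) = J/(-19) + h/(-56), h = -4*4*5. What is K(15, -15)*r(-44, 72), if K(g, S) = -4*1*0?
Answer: 0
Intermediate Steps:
h = -80 (h = -16*5 = -80)
K(g, S) = 0 (K(g, S) = -4*0 = 0)
r(J, N) = 10/7 - J/19 (r(J, N) = J/(-19) - 80/(-56) = J*(-1/19) - 80*(-1/56) = -J/19 + 10/7 = 10/7 - J/19)
K(15, -15)*r(-44, 72) = 0*(10/7 - 1/19*(-44)) = 0*(10/7 + 44/19) = 0*(498/133) = 0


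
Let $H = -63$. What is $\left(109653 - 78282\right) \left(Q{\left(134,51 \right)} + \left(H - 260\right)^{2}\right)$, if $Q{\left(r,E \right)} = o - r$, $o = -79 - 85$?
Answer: $3263556501$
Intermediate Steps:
$o = -164$
$Q{\left(r,E \right)} = -164 - r$
$\left(109653 - 78282\right) \left(Q{\left(134,51 \right)} + \left(H - 260\right)^{2}\right) = \left(109653 - 78282\right) \left(\left(-164 - 134\right) + \left(-63 - 260\right)^{2}\right) = 31371 \left(\left(-164 - 134\right) + \left(-323\right)^{2}\right) = 31371 \left(-298 + 104329\right) = 31371 \cdot 104031 = 3263556501$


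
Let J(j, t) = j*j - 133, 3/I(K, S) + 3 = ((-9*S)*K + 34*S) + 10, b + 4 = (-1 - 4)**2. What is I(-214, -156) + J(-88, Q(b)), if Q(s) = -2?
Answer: 2327086080/305753 ≈ 7611.0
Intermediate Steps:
b = 21 (b = -4 + (-1 - 4)**2 = -4 + (-5)**2 = -4 + 25 = 21)
I(K, S) = 3/(7 + 34*S - 9*K*S) (I(K, S) = 3/(-3 + (((-9*S)*K + 34*S) + 10)) = 3/(-3 + ((-9*K*S + 34*S) + 10)) = 3/(-3 + ((34*S - 9*K*S) + 10)) = 3/(-3 + (10 + 34*S - 9*K*S)) = 3/(7 + 34*S - 9*K*S))
J(j, t) = -133 + j**2 (J(j, t) = j**2 - 133 = -133 + j**2)
I(-214, -156) + J(-88, Q(b)) = 3/(7 + 34*(-156) - 9*(-214)*(-156)) + (-133 + (-88)**2) = 3/(7 - 5304 - 300456) + (-133 + 7744) = 3/(-305753) + 7611 = 3*(-1/305753) + 7611 = -3/305753 + 7611 = 2327086080/305753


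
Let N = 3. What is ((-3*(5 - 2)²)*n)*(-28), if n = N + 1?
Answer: 3024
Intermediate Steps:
n = 4 (n = 3 + 1 = 4)
((-3*(5 - 2)²)*n)*(-28) = (-3*(5 - 2)²*4)*(-28) = (-3*3²*4)*(-28) = (-3*9*4)*(-28) = -27*4*(-28) = -108*(-28) = 3024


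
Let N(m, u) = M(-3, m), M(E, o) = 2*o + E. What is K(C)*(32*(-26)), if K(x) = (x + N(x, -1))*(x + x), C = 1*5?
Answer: -99840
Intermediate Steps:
M(E, o) = E + 2*o
N(m, u) = -3 + 2*m
C = 5
K(x) = 2*x*(-3 + 3*x) (K(x) = (x + (-3 + 2*x))*(x + x) = (-3 + 3*x)*(2*x) = 2*x*(-3 + 3*x))
K(C)*(32*(-26)) = (6*5*(-1 + 5))*(32*(-26)) = (6*5*4)*(-832) = 120*(-832) = -99840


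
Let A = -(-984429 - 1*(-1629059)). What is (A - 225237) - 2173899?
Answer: -3043766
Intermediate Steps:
A = -644630 (A = -(-984429 + 1629059) = -1*644630 = -644630)
(A - 225237) - 2173899 = (-644630 - 225237) - 2173899 = -869867 - 2173899 = -3043766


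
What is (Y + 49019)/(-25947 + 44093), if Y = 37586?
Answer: 86605/18146 ≈ 4.7727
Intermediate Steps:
(Y + 49019)/(-25947 + 44093) = (37586 + 49019)/(-25947 + 44093) = 86605/18146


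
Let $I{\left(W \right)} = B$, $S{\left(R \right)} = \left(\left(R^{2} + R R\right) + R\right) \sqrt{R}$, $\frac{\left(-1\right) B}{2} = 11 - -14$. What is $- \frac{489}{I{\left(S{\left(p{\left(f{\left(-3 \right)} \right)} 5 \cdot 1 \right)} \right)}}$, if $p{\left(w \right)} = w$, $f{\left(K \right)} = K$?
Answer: $\frac{489}{50} \approx 9.78$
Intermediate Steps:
$B = -50$ ($B = - 2 \left(11 - -14\right) = - 2 \left(11 + 14\right) = \left(-2\right) 25 = -50$)
$S{\left(R \right)} = \sqrt{R} \left(R + 2 R^{2}\right)$ ($S{\left(R \right)} = \left(\left(R^{2} + R^{2}\right) + R\right) \sqrt{R} = \left(2 R^{2} + R\right) \sqrt{R} = \left(R + 2 R^{2}\right) \sqrt{R} = \sqrt{R} \left(R + 2 R^{2}\right)$)
$I{\left(W \right)} = -50$
$- \frac{489}{I{\left(S{\left(p{\left(f{\left(-3 \right)} \right)} 5 \cdot 1 \right)} \right)}} = - \frac{489}{-50} = \left(-489\right) \left(- \frac{1}{50}\right) = \frac{489}{50}$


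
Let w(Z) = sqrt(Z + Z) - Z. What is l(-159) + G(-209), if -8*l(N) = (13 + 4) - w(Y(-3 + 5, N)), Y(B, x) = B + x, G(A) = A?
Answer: -383/2 + I*sqrt(314)/8 ≈ -191.5 + 2.215*I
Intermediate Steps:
w(Z) = -Z + sqrt(2)*sqrt(Z) (w(Z) = sqrt(2*Z) - Z = sqrt(2)*sqrt(Z) - Z = -Z + sqrt(2)*sqrt(Z))
l(N) = -19/8 - N/8 + sqrt(2)*sqrt(2 + N)/8 (l(N) = -((13 + 4) - (-((-3 + 5) + N) + sqrt(2)*sqrt((-3 + 5) + N)))/8 = -(17 - (-(2 + N) + sqrt(2)*sqrt(2 + N)))/8 = -(17 - ((-2 - N) + sqrt(2)*sqrt(2 + N)))/8 = -(17 - (-2 - N + sqrt(2)*sqrt(2 + N)))/8 = -(17 + (2 + N - sqrt(2)*sqrt(2 + N)))/8 = -(19 + N - sqrt(2)*sqrt(2 + N))/8 = -19/8 - N/8 + sqrt(2)*sqrt(2 + N)/8)
l(-159) + G(-209) = (-19/8 - 1/8*(-159) + sqrt(4 + 2*(-159))/8) - 209 = (-19/8 + 159/8 + sqrt(4 - 318)/8) - 209 = (-19/8 + 159/8 + sqrt(-314)/8) - 209 = (-19/8 + 159/8 + (I*sqrt(314))/8) - 209 = (-19/8 + 159/8 + I*sqrt(314)/8) - 209 = (35/2 + I*sqrt(314)/8) - 209 = -383/2 + I*sqrt(314)/8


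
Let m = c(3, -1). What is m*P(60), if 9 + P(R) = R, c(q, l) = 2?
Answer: 102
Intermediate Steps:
P(R) = -9 + R
m = 2
m*P(60) = 2*(-9 + 60) = 2*51 = 102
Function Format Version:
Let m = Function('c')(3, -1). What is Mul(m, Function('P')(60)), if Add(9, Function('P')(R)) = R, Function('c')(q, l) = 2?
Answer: 102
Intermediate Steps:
Function('P')(R) = Add(-9, R)
m = 2
Mul(m, Function('P')(60)) = Mul(2, Add(-9, 60)) = Mul(2, 51) = 102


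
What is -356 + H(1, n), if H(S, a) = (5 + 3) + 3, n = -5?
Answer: -345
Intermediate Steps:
H(S, a) = 11 (H(S, a) = 8 + 3 = 11)
-356 + H(1, n) = -356 + 11 = -345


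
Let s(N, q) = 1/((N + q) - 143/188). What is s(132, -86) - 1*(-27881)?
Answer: 237128093/8505 ≈ 27881.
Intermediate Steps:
s(N, q) = 1/(-143/188 + N + q) (s(N, q) = 1/((N + q) - 143*1/188) = 1/((N + q) - 143/188) = 1/(-143/188 + N + q))
s(132, -86) - 1*(-27881) = 188/(-143 + 188*132 + 188*(-86)) - 1*(-27881) = 188/(-143 + 24816 - 16168) + 27881 = 188/8505 + 27881 = 237128093/8505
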